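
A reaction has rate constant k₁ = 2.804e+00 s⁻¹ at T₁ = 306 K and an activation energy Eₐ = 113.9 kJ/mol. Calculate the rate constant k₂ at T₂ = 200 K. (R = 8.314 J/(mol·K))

1.389e-10 s⁻¹

Step 1: Use the two-temperature Arrhenius form: ln(k₂/k₁) = -Eₐ/R × (1/T₂ - 1/T₁)
Step 2: Convert Eₐ to J/mol: 113.9 kJ/mol = 113900 J/mol
Step 3: 1/T₂ - 1/T₁ = 1/200 - 1/306 = 1.732026e-03 K⁻¹
Step 4: ln(k₂/k₁) = -113900/8.314 × 1.732026e-03 = -23.72838
Step 5: k₂ = k₁ × exp(-23.72838) = 2.804e+00 × 4.95331e-11 = 1.389e-10 s⁻¹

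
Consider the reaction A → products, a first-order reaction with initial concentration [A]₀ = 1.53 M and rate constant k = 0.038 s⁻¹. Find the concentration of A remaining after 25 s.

0.5917 M

Step 1: For a first-order reaction: [A] = [A]₀ × e^(-kt)
Step 2: [A] = 1.53 × e^(-0.038 × 25)
Step 3: [A] = 1.53 × e^(-0.95)
Step 4: [A] = 1.53 × 0.386741 = 0.5917 M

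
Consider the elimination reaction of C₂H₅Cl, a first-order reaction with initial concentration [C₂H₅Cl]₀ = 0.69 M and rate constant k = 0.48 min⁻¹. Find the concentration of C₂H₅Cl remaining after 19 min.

7.552e-05 M

Step 1: For a first-order reaction: [C₂H₅Cl] = [C₂H₅Cl]₀ × e^(-kt)
Step 2: [C₂H₅Cl] = 0.69 × e^(-0.48 × 19)
Step 3: [C₂H₅Cl] = 0.69 × e^(-9.12)
Step 4: [C₂H₅Cl] = 0.69 × 0.000109455 = 7.552e-05 M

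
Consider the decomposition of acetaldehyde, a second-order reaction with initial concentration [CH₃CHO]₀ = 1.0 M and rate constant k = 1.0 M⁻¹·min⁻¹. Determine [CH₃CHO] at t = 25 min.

0.03846 M

Step 1: For a second-order reaction: 1/[CH₃CHO] = 1/[CH₃CHO]₀ + kt
Step 2: 1/[CH₃CHO] = 1/1.0 + 1.0 × 25
Step 3: 1/[CH₃CHO] = 1 + 25 = 26
Step 4: [CH₃CHO] = 1/26 = 0.03846 M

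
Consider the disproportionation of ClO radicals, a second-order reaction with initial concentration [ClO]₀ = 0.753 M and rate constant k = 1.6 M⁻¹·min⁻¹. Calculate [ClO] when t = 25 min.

0.0242 M

Step 1: For a second-order reaction: 1/[ClO] = 1/[ClO]₀ + kt
Step 2: 1/[ClO] = 1/0.753 + 1.6 × 25
Step 3: 1/[ClO] = 1.328 + 40 = 41.33
Step 4: [ClO] = 1/41.33 = 0.0242 M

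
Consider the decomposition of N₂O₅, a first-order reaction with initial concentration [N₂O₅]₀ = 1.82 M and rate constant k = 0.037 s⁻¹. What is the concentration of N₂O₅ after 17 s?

0.9703 M

Step 1: For a first-order reaction: [N₂O₅] = [N₂O₅]₀ × e^(-kt)
Step 2: [N₂O₅] = 1.82 × e^(-0.037 × 17)
Step 3: [N₂O₅] = 1.82 × e^(-0.629)
Step 4: [N₂O₅] = 1.82 × 0.533125 = 0.9703 M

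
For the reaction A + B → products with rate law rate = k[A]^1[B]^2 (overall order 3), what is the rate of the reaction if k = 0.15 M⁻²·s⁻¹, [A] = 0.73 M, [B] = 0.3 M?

0.009855 M/s

Step 1: The rate law is rate = k[A]^1[B]^2, overall order = 1+2 = 3
Step 2: Substitute values: rate = 0.15 × (0.73)^1 × (0.3)^2
Step 3: rate = 0.15 × 0.73 × 0.09 = 0.009855 M/s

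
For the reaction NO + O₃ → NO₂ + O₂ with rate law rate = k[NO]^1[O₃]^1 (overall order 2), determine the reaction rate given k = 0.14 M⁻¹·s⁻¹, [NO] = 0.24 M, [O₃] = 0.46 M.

0.01546 M/s

Step 1: The rate law is rate = k[NO]^1[O₃]^1, overall order = 1+1 = 2
Step 2: Substitute values: rate = 0.14 × (0.24)^1 × (0.46)^1
Step 3: rate = 0.14 × 0.24 × 0.46 = 0.015456 M/s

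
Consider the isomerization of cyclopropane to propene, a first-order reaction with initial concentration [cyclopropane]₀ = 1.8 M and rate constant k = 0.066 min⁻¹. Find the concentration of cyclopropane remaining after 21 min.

0.4501 M

Step 1: For a first-order reaction: [cyclopropane] = [cyclopropane]₀ × e^(-kt)
Step 2: [cyclopropane] = 1.8 × e^(-0.066 × 21)
Step 3: [cyclopropane] = 1.8 × e^(-1.386)
Step 4: [cyclopropane] = 1.8 × 0.250074 = 0.4501 M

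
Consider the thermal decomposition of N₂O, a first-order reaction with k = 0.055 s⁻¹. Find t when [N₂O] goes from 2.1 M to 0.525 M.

25.21 s

Step 1: For first-order: t = ln([N₂O]₀/[N₂O])/k
Step 2: t = ln(2.1/0.525)/0.055
Step 3: t = ln(4)/0.055
Step 4: t = 1.386/0.055 = 25.21 s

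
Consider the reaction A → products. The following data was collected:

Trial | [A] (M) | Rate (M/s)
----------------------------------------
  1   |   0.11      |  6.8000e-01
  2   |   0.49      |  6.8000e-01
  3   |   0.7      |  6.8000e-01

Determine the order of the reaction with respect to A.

zeroth order (0)

Step 1: Compare trials - when concentration changes, rate stays constant.
Step 2: rate₂/rate₁ = 6.8000e-01/6.8000e-01 = 1
Step 3: [A]₂/[A]₁ = 0.49/0.11 = 4.455
Step 4: Since rate ratio ≈ (conc ratio)^0, the reaction is zeroth order.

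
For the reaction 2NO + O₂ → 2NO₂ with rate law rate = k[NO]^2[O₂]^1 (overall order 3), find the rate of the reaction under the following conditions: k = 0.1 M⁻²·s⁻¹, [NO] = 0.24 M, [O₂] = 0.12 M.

0.0006912 M/s

Step 1: The rate law is rate = k[NO]^2[O₂]^1, overall order = 2+1 = 3
Step 2: Substitute values: rate = 0.1 × (0.24)^2 × (0.12)^1
Step 3: rate = 0.1 × 0.0576 × 0.12 = 0.0006912 M/s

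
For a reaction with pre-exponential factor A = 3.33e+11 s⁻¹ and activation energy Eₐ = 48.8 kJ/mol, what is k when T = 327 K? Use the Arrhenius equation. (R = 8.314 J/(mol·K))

5.33e+03 s⁻¹

Step 1: Use the Arrhenius equation: k = A × exp(-Eₐ/RT)
Step 2: Convert Eₐ to J/mol: 48.8 kJ/mol = 48800 J/mol
Step 3: Calculate the exponent: -Eₐ/(RT) = -48800/(8.314 × 327) = -17.94990
Step 4: k = 3.33e+11 × exp(-17.94990)
Step 5: k = 3.33e+11 × 1.60124e-08 = 5.3321e+03 s⁻¹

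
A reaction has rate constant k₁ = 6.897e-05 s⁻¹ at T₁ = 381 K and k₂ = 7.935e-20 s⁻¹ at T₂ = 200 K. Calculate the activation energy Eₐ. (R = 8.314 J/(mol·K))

120.4 kJ/mol

Step 1: Use the two-temperature Arrhenius form: ln(k₂/k₁) = -Eₐ/R × (1/T₂ - 1/T₁)
Step 2: ln(k₂/k₁) = ln(7.935e-20/6.897e-05) = ln(1.1505e-15) = -34.3986
Step 3: 1/T₂ - 1/T₁ = 1/200 - 1/381 = 2.375328e-03 K⁻¹
Step 4: Eₐ = -R × ln(k₂/k₁) / (1/T₂ - 1/T₁) = -8.314 × -34.3986 / 2.375328e-03
Step 5: Eₐ = 1.2040e+05 J/mol = 120.4 kJ/mol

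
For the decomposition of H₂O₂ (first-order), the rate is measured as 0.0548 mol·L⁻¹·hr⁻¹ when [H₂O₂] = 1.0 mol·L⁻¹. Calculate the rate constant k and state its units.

0.0548 hr⁻¹

Step 1: rate = k[H₂O₂]^1, so k = rate / [H₂O₂]^1.
Step 2: k = 0.0548 / (1.0)^1 = 0.0548 / 1.
Step 3: k = 0.0548 hr⁻¹.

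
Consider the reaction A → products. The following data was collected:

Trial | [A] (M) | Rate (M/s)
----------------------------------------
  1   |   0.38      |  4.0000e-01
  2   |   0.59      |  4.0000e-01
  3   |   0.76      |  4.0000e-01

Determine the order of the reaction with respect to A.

zeroth order (0)

Step 1: Compare trials - when concentration changes, rate stays constant.
Step 2: rate₂/rate₁ = 4.0000e-01/4.0000e-01 = 1
Step 3: [A]₂/[A]₁ = 0.59/0.38 = 1.553
Step 4: Since rate ratio ≈ (conc ratio)^0, the reaction is zeroth order.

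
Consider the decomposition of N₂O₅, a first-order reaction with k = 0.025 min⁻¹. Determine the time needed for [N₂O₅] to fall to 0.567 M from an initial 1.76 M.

45.31 min

Step 1: For first-order: t = ln([N₂O₅]₀/[N₂O₅])/k
Step 2: t = ln(1.76/0.567)/0.025
Step 3: t = ln(3.104)/0.025
Step 4: t = 1.133/0.025 = 45.31 min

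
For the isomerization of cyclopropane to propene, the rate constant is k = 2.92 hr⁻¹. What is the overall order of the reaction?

first order (1)

Step 1: The units of k for an nth-order reaction are (concentration)^(1-n)·(time)⁻¹.
Step 2: Here k has units hr⁻¹, so the concentration exponent is 0.
Step 3: 1 - n = 0 ⇒ n = 1. The reaction is first order.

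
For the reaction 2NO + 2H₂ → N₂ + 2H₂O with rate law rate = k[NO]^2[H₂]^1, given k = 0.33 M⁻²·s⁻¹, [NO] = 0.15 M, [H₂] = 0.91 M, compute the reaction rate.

0.006757 M/s

Step 1: The rate law is rate = k[NO]^2[H₂]^1
Step 2: Substitute: rate = 0.33 × (0.15)^2 × (0.91)^1
Step 3: rate = 0.33 × 0.0225 × 0.91 = 0.00675675 M/s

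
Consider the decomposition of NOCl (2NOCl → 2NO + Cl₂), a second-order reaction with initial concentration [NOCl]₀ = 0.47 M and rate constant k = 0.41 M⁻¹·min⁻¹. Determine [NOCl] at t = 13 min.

0.1341 M

Step 1: For a second-order reaction: 1/[NOCl] = 1/[NOCl]₀ + kt
Step 2: 1/[NOCl] = 1/0.47 + 0.41 × 13
Step 3: 1/[NOCl] = 2.128 + 5.33 = 7.458
Step 4: [NOCl] = 1/7.458 = 0.1341 M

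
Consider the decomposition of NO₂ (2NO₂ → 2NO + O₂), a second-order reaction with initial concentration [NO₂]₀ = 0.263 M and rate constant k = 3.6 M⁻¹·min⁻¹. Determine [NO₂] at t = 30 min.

0.008944 M

Step 1: For a second-order reaction: 1/[NO₂] = 1/[NO₂]₀ + kt
Step 2: 1/[NO₂] = 1/0.263 + 3.6 × 30
Step 3: 1/[NO₂] = 3.802 + 108 = 111.8
Step 4: [NO₂] = 1/111.8 = 0.008944 M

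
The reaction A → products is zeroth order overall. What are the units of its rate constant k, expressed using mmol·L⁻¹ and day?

mmol·L⁻¹·day⁻¹

Step 1: For overall order n, rate = k × (concentration)^n.
Step 2: Rate has units mmol·L⁻¹·day⁻¹; concentration term has units (mmol·L⁻¹)^0.
Step 3: k = rate / (concentration)^n, so units of k = (mmol·L⁻¹)^(1-0)·day⁻¹ = mmol·L⁻¹·day⁻¹.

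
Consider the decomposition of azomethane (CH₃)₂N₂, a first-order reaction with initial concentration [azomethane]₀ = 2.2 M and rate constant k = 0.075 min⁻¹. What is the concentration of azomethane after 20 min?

0.4909 M

Step 1: For a first-order reaction: [azomethane] = [azomethane]₀ × e^(-kt)
Step 2: [azomethane] = 2.2 × e^(-0.075 × 20)
Step 3: [azomethane] = 2.2 × e^(-1.5)
Step 4: [azomethane] = 2.2 × 0.22313 = 0.4909 M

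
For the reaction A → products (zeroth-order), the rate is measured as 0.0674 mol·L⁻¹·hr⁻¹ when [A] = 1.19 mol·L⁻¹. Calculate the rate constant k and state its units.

0.0674 mol·L⁻¹·hr⁻¹

Step 1: For a zeroth-order reaction, rate = k (independent of concentration).
Step 2: k = rate = 0.0674 mol·L⁻¹·hr⁻¹.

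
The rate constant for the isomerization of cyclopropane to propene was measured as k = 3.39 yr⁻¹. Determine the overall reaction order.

first order (1)

Step 1: The units of k for an nth-order reaction are (concentration)^(1-n)·(time)⁻¹.
Step 2: Here k has units yr⁻¹, so the concentration exponent is 0.
Step 3: 1 - n = 0 ⇒ n = 1. The reaction is first order.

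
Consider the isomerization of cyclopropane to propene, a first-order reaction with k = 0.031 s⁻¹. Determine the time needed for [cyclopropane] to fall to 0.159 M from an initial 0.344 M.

24.89 s

Step 1: For first-order: t = ln([cyclopropane]₀/[cyclopropane])/k
Step 2: t = ln(0.344/0.159)/0.031
Step 3: t = ln(2.164)/0.031
Step 4: t = 0.7717/0.031 = 24.89 s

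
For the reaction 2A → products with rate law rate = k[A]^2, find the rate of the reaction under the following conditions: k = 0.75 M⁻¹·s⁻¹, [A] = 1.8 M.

2.43 M/s

Step 1: Identify the rate law: rate = k[A]^2
Step 2: Substitute values: rate = 0.75 × (1.8)^2
Step 3: Calculate: rate = 0.75 × 3.24 = 2.43 M/s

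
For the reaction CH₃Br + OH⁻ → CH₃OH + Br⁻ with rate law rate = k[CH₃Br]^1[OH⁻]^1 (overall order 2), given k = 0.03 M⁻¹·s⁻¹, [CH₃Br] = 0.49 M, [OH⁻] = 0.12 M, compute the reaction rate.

0.001764 M/s

Step 1: The rate law is rate = k[CH₃Br]^1[OH⁻]^1, overall order = 1+1 = 2
Step 2: Substitute values: rate = 0.03 × (0.49)^1 × (0.12)^1
Step 3: rate = 0.03 × 0.49 × 0.12 = 0.001764 M/s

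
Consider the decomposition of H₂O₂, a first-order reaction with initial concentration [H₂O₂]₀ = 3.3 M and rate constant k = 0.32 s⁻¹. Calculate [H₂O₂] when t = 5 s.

0.6663 M

Step 1: For a first-order reaction: [H₂O₂] = [H₂O₂]₀ × e^(-kt)
Step 2: [H₂O₂] = 3.3 × e^(-0.32 × 5)
Step 3: [H₂O₂] = 3.3 × e^(-1.6)
Step 4: [H₂O₂] = 3.3 × 0.201897 = 0.6663 M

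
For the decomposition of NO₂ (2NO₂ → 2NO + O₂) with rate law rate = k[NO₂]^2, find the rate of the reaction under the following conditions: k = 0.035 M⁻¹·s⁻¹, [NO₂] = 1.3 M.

0.05915 M/s

Step 1: Identify the rate law: rate = k[NO₂]^2
Step 2: Substitute values: rate = 0.035 × (1.3)^2
Step 3: Calculate: rate = 0.035 × 1.69 = 0.05915 M/s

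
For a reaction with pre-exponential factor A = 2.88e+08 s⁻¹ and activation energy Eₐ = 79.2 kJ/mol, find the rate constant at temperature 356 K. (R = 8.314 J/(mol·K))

6.89e-04 s⁻¹

Step 1: Use the Arrhenius equation: k = A × exp(-Eₐ/RT)
Step 2: Convert Eₐ to J/mol: 79.2 kJ/mol = 79200 J/mol
Step 3: Calculate the exponent: -Eₐ/(RT) = -79200/(8.314 × 356) = -26.75871
Step 4: k = 2.88e+08 × exp(-26.75871)
Step 5: k = 2.88e+08 × 2.39243e-12 = 6.8902e-04 s⁻¹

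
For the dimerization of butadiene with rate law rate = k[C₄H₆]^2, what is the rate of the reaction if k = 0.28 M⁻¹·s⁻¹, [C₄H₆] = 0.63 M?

0.1111 M/s

Step 1: Identify the rate law: rate = k[C₄H₆]^2
Step 2: Substitute values: rate = 0.28 × (0.63)^2
Step 3: Calculate: rate = 0.28 × 0.3969 = 0.111132 M/s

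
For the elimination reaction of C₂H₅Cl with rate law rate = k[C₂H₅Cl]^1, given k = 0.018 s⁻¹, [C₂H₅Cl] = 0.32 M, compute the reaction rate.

0.00576 M/s

Step 1: Identify the rate law: rate = k[C₂H₅Cl]^1
Step 2: Substitute values: rate = 0.018 × (0.32)^1
Step 3: Calculate: rate = 0.018 × 0.32 = 0.00576 M/s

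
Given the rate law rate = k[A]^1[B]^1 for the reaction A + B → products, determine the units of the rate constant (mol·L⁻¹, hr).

(mol·L⁻¹)⁻¹·hr⁻¹

Step 1: Overall order = 1 + 1 = 2.
Step 2: rate has units mol·L⁻¹·hr⁻¹; [A]^1[B]^1 has units (mol·L⁻¹)^2.
Step 3: k = rate/([A]^1[B]^1), so units of k = (mol·L⁻¹)^(1-2)·hr⁻¹ = (mol·L⁻¹)⁻¹·hr⁻¹.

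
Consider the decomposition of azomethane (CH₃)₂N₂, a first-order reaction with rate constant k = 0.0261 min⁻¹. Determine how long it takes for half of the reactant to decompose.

26.56 min

Step 1: For a first-order reaction, t₁/₂ = ln(2)/k
Step 2: t₁/₂ = ln(2)/0.0261
Step 3: t₁/₂ = 0.6931/0.0261 = 26.56 min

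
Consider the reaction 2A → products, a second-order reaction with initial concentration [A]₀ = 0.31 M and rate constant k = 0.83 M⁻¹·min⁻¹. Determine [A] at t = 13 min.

0.07135 M

Step 1: For a second-order reaction: 1/[A] = 1/[A]₀ + kt
Step 2: 1/[A] = 1/0.31 + 0.83 × 13
Step 3: 1/[A] = 3.226 + 10.79 = 14.02
Step 4: [A] = 1/14.02 = 0.07135 M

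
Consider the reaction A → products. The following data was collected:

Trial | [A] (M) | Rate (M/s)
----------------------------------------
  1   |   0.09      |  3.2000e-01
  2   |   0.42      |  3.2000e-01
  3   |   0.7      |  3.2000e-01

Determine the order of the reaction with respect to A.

zeroth order (0)

Step 1: Compare trials - when concentration changes, rate stays constant.
Step 2: rate₂/rate₁ = 3.2000e-01/3.2000e-01 = 1
Step 3: [A]₂/[A]₁ = 0.42/0.09 = 4.667
Step 4: Since rate ratio ≈ (conc ratio)^0, the reaction is zeroth order.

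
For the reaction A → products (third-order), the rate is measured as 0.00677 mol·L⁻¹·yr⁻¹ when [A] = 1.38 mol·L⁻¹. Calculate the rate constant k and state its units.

0.002576 (mol·L⁻¹)⁻²·yr⁻¹

Step 1: rate = k[A]^3, so k = rate / [A]^3.
Step 2: k = 0.00677 / (1.38)^3 = 0.00677 / 2.628.
Step 3: k = 0.002576 (mol·L⁻¹)⁻²·yr⁻¹.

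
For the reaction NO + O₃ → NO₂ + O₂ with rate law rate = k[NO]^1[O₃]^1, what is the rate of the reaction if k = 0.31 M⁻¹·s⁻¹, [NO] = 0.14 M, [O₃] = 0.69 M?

0.02995 M/s

Step 1: The rate law is rate = k[NO]^1[O₃]^1
Step 2: Substitute: rate = 0.31 × (0.14)^1 × (0.69)^1
Step 3: rate = 0.31 × 0.14 × 0.69 = 0.029946 M/s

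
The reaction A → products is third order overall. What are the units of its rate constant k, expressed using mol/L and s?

(mol/L)⁻²·s⁻¹

Step 1: For overall order n, rate = k × (concentration)^n.
Step 2: Rate has units mol/L·s⁻¹; concentration term has units (mol/L)^3.
Step 3: k = rate / (concentration)^n, so units of k = (mol/L)^(1-3)·s⁻¹ = (mol/L)⁻²·s⁻¹.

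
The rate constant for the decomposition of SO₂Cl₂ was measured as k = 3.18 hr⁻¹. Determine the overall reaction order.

first order (1)

Step 1: The units of k for an nth-order reaction are (concentration)^(1-n)·(time)⁻¹.
Step 2: Here k has units hr⁻¹, so the concentration exponent is 0.
Step 3: 1 - n = 0 ⇒ n = 1. The reaction is first order.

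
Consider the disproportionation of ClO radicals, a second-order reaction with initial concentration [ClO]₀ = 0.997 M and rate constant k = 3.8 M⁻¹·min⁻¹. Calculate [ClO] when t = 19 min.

0.01366 M

Step 1: For a second-order reaction: 1/[ClO] = 1/[ClO]₀ + kt
Step 2: 1/[ClO] = 1/0.997 + 3.8 × 19
Step 3: 1/[ClO] = 1.003 + 72.2 = 73.2
Step 4: [ClO] = 1/73.2 = 0.01366 M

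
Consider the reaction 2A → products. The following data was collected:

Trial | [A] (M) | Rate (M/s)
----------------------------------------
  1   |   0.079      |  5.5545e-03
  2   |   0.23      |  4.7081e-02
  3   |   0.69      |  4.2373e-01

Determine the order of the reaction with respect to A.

second order (2)

Step 1: Compare trials to find order n where rate₂/rate₁ = ([A]₂/[A]₁)^n
Step 2: rate₂/rate₁ = 4.7081e-02/5.5545e-03 = 8.476
Step 3: [A]₂/[A]₁ = 0.23/0.079 = 2.911
Step 4: n = ln(8.476)/ln(2.911) = 2.00 ≈ 2
Step 5: The reaction is second order in A.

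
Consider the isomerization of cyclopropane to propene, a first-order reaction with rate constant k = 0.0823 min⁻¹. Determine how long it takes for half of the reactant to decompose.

8.422 min

Step 1: For a first-order reaction, t₁/₂ = ln(2)/k
Step 2: t₁/₂ = ln(2)/0.0823
Step 3: t₁/₂ = 0.6931/0.0823 = 8.422 min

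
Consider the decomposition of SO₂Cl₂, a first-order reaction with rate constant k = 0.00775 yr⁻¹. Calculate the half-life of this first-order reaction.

89.44 yr

Step 1: For a first-order reaction, t₁/₂ = ln(2)/k
Step 2: t₁/₂ = ln(2)/0.00775
Step 3: t₁/₂ = 0.6931/0.00775 = 89.44 yr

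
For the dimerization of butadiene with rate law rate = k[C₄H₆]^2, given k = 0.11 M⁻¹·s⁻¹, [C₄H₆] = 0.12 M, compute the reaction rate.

0.001584 M/s

Step 1: Identify the rate law: rate = k[C₄H₆]^2
Step 2: Substitute values: rate = 0.11 × (0.12)^2
Step 3: Calculate: rate = 0.11 × 0.0144 = 0.001584 M/s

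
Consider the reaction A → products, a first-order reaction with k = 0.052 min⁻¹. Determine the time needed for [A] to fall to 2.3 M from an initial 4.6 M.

13.33 min

Step 1: For first-order: t = ln([A]₀/[A])/k
Step 2: t = ln(4.6/2.3)/0.052
Step 3: t = ln(2)/0.052
Step 4: t = 0.6931/0.052 = 13.33 min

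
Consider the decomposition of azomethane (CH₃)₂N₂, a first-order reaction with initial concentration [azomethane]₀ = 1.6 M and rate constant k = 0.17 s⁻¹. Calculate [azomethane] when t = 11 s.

0.2466 M

Step 1: For a first-order reaction: [azomethane] = [azomethane]₀ × e^(-kt)
Step 2: [azomethane] = 1.6 × e^(-0.17 × 11)
Step 3: [azomethane] = 1.6 × e^(-1.87)
Step 4: [azomethane] = 1.6 × 0.154124 = 0.2466 M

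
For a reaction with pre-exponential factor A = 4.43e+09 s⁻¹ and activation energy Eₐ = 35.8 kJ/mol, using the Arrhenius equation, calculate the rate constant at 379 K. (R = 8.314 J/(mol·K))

5.15e+04 s⁻¹

Step 1: Use the Arrhenius equation: k = A × exp(-Eₐ/RT)
Step 2: Convert Eₐ to J/mol: 35.8 kJ/mol = 35800 J/mol
Step 3: Calculate the exponent: -Eₐ/(RT) = -35800/(8.314 × 379) = -11.36145
Step 4: k = 4.43e+09 × exp(-11.36145)
Step 5: k = 4.43e+09 × 1.16355e-05 = 5.1545e+04 s⁻¹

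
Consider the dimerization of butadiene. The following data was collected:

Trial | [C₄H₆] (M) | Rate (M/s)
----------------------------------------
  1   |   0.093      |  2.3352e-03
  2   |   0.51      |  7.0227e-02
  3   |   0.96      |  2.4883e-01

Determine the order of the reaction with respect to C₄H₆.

second order (2)

Step 1: Compare trials to find order n where rate₂/rate₁ = ([C₄H₆]₂/[C₄H₆]₁)^n
Step 2: rate₂/rate₁ = 7.0227e-02/2.3352e-03 = 30.07
Step 3: [C₄H₆]₂/[C₄H₆]₁ = 0.51/0.093 = 5.484
Step 4: n = ln(30.07)/ln(5.484) = 2.00 ≈ 2
Step 5: The reaction is second order in C₄H₆.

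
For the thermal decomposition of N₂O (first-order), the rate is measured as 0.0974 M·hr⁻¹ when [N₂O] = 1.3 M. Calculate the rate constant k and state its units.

0.07492 hr⁻¹

Step 1: rate = k[N₂O]^1, so k = rate / [N₂O]^1.
Step 2: k = 0.0974 / (1.3)^1 = 0.0974 / 1.3.
Step 3: k = 0.07492 hr⁻¹.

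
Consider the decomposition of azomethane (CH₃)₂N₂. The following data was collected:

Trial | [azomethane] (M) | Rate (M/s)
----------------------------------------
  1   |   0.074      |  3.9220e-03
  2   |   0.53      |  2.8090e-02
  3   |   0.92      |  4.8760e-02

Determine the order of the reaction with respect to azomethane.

first order (1)

Step 1: Compare trials to find order n where rate₂/rate₁ = ([azomethane]₂/[azomethane]₁)^n
Step 2: rate₂/rate₁ = 2.8090e-02/3.9220e-03 = 7.162
Step 3: [azomethane]₂/[azomethane]₁ = 0.53/0.074 = 7.162
Step 4: n = ln(7.162)/ln(7.162) = 1.00 ≈ 1
Step 5: The reaction is first order in azomethane.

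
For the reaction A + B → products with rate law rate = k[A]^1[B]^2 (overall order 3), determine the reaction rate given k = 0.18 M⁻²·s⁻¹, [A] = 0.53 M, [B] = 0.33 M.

0.01039 M/s

Step 1: The rate law is rate = k[A]^1[B]^2, overall order = 1+2 = 3
Step 2: Substitute values: rate = 0.18 × (0.53)^1 × (0.33)^2
Step 3: rate = 0.18 × 0.53 × 0.1089 = 0.0103891 M/s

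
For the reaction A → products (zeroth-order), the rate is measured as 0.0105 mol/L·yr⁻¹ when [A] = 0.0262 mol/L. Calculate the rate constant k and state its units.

0.0105 mol/L·yr⁻¹

Step 1: For a zeroth-order reaction, rate = k (independent of concentration).
Step 2: k = rate = 0.0105 mol/L·yr⁻¹.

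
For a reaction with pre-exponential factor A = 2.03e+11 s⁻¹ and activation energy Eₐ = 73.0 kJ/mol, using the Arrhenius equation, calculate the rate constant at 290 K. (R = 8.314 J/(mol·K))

1.44e-02 s⁻¹

Step 1: Use the Arrhenius equation: k = A × exp(-Eₐ/RT)
Step 2: Convert Eₐ to J/mol: 73.0 kJ/mol = 73000 J/mol
Step 3: Calculate the exponent: -Eₐ/(RT) = -73000/(8.314 × 290) = -30.27714
Step 4: k = 2.03e+11 × exp(-30.27714)
Step 5: k = 2.03e+11 × 7.09260e-14 = 1.4398e-02 s⁻¹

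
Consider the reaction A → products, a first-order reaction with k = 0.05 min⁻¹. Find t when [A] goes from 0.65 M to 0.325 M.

13.86 min

Step 1: For first-order: t = ln([A]₀/[A])/k
Step 2: t = ln(0.65/0.325)/0.05
Step 3: t = ln(2)/0.05
Step 4: t = 0.6931/0.05 = 13.86 min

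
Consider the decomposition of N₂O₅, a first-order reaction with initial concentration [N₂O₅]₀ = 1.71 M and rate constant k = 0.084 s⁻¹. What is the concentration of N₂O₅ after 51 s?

0.02358 M

Step 1: For a first-order reaction: [N₂O₅] = [N₂O₅]₀ × e^(-kt)
Step 2: [N₂O₅] = 1.71 × e^(-0.084 × 51)
Step 3: [N₂O₅] = 1.71 × e^(-4.284)
Step 4: [N₂O₅] = 1.71 × 0.0137874 = 0.02358 M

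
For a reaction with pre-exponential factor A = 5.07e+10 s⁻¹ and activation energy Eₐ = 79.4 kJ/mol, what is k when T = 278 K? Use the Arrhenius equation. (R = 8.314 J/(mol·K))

6.10e-05 s⁻¹

Step 1: Use the Arrhenius equation: k = A × exp(-Eₐ/RT)
Step 2: Convert Eₐ to J/mol: 79.4 kJ/mol = 79400 J/mol
Step 3: Calculate the exponent: -Eₐ/(RT) = -79400/(8.314 × 278) = -34.35308
Step 4: k = 5.07e+10 × exp(-34.35308)
Step 5: k = 5.07e+10 × 1.20406e-15 = 6.1046e-05 s⁻¹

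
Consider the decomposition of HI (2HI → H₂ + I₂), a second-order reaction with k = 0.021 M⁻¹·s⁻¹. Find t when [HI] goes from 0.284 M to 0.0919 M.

350.5 s

Step 1: For second-order: t = (1/[HI] - 1/[HI]₀)/k
Step 2: t = (1/0.0919 - 1/0.284)/0.021
Step 3: t = (10.88 - 3.521)/0.021
Step 4: t = 7.36/0.021 = 350.5 s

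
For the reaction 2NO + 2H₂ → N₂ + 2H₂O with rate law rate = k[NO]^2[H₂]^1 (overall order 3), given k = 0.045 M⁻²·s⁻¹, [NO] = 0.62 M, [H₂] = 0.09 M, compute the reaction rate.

0.001557 M/s

Step 1: The rate law is rate = k[NO]^2[H₂]^1, overall order = 2+1 = 3
Step 2: Substitute values: rate = 0.045 × (0.62)^2 × (0.09)^1
Step 3: rate = 0.045 × 0.3844 × 0.09 = 0.00155682 M/s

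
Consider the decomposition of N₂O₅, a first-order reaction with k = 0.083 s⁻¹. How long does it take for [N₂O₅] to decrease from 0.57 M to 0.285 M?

8.351 s

Step 1: For first-order: t = ln([N₂O₅]₀/[N₂O₅])/k
Step 2: t = ln(0.57/0.285)/0.083
Step 3: t = ln(2)/0.083
Step 4: t = 0.6931/0.083 = 8.351 s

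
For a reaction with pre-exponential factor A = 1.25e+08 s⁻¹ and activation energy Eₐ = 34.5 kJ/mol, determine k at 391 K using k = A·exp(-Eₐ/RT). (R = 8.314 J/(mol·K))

3.07e+03 s⁻¹

Step 1: Use the Arrhenius equation: k = A × exp(-Eₐ/RT)
Step 2: Convert Eₐ to J/mol: 34.5 kJ/mol = 34500 J/mol
Step 3: Calculate the exponent: -Eₐ/(RT) = -34500/(8.314 × 391) = -10.61286
Step 4: k = 1.25e+08 × exp(-10.61286)
Step 5: k = 1.25e+08 × 2.45976e-05 = 3.0747e+03 s⁻¹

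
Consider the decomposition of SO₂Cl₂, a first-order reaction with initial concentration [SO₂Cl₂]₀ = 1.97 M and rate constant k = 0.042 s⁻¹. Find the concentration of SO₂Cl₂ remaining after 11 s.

1.241 M

Step 1: For a first-order reaction: [SO₂Cl₂] = [SO₂Cl₂]₀ × e^(-kt)
Step 2: [SO₂Cl₂] = 1.97 × e^(-0.042 × 11)
Step 3: [SO₂Cl₂] = 1.97 × e^(-0.462)
Step 4: [SO₂Cl₂] = 1.97 × 0.630022 = 1.241 M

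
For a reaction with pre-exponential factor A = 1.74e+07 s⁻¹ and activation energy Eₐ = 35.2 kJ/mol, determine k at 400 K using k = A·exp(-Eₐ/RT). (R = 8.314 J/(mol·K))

4.40e+02 s⁻¹

Step 1: Use the Arrhenius equation: k = A × exp(-Eₐ/RT)
Step 2: Convert Eₐ to J/mol: 35.2 kJ/mol = 35200 J/mol
Step 3: Calculate the exponent: -Eₐ/(RT) = -35200/(8.314 × 400) = -10.58456
Step 4: k = 1.74e+07 × exp(-10.58456)
Step 5: k = 1.74e+07 × 2.53037e-05 = 4.4028e+02 s⁻¹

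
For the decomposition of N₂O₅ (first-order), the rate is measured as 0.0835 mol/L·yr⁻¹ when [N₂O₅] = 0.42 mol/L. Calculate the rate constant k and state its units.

0.1988 yr⁻¹

Step 1: rate = k[N₂O₅]^1, so k = rate / [N₂O₅]^1.
Step 2: k = 0.0835 / (0.42)^1 = 0.0835 / 0.42.
Step 3: k = 0.1988 yr⁻¹.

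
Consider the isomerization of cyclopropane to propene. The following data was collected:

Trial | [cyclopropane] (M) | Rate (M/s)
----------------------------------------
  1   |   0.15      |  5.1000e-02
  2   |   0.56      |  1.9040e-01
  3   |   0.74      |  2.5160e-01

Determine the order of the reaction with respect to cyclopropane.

first order (1)

Step 1: Compare trials to find order n where rate₂/rate₁ = ([cyclopropane]₂/[cyclopropane]₁)^n
Step 2: rate₂/rate₁ = 1.9040e-01/5.1000e-02 = 3.733
Step 3: [cyclopropane]₂/[cyclopropane]₁ = 0.56/0.15 = 3.733
Step 4: n = ln(3.733)/ln(3.733) = 1.00 ≈ 1
Step 5: The reaction is first order in cyclopropane.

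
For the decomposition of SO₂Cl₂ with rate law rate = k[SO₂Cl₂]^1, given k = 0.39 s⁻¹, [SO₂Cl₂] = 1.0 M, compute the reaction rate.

0.39 M/s

Step 1: Identify the rate law: rate = k[SO₂Cl₂]^1
Step 2: Substitute values: rate = 0.39 × (1.0)^1
Step 3: Calculate: rate = 0.39 × 1 = 0.39 M/s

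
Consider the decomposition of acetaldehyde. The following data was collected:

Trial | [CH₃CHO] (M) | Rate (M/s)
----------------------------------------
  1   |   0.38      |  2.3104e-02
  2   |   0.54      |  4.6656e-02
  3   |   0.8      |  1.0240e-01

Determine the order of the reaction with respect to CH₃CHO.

second order (2)

Step 1: Compare trials to find order n where rate₂/rate₁ = ([CH₃CHO]₂/[CH₃CHO]₁)^n
Step 2: rate₂/rate₁ = 4.6656e-02/2.3104e-02 = 2.019
Step 3: [CH₃CHO]₂/[CH₃CHO]₁ = 0.54/0.38 = 1.421
Step 4: n = ln(2.019)/ln(1.421) = 2.00 ≈ 2
Step 5: The reaction is second order in CH₃CHO.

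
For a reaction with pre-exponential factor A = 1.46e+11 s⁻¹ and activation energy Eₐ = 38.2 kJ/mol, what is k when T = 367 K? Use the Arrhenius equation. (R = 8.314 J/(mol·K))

5.34e+05 s⁻¹

Step 1: Use the Arrhenius equation: k = A × exp(-Eₐ/RT)
Step 2: Convert Eₐ to J/mol: 38.2 kJ/mol = 38200 J/mol
Step 3: Calculate the exponent: -Eₐ/(RT) = -38200/(8.314 × 367) = -12.51951
Step 4: k = 1.46e+11 × exp(-12.51951)
Step 5: k = 1.46e+11 × 3.65465e-06 = 5.3358e+05 s⁻¹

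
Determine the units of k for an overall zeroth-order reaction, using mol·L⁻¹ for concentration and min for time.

mol·L⁻¹·min⁻¹

Step 1: For overall order n, rate = k × (concentration)^n.
Step 2: Rate has units mol·L⁻¹·min⁻¹; concentration term has units (mol·L⁻¹)^0.
Step 3: k = rate / (concentration)^n, so units of k = (mol·L⁻¹)^(1-0)·min⁻¹ = mol·L⁻¹·min⁻¹.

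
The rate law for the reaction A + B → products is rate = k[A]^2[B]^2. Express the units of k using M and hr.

M⁻³·hr⁻¹

Step 1: Overall order = 2 + 2 = 4.
Step 2: rate has units M·hr⁻¹; [A]^2[B]^2 has units M^4.
Step 3: k = rate/([A]^2[B]^2), so units of k = M^(1-4)·hr⁻¹ = M⁻³·hr⁻¹.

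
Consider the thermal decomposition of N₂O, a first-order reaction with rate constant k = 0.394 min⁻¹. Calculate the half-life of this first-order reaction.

1.759 min

Step 1: For a first-order reaction, t₁/₂ = ln(2)/k
Step 2: t₁/₂ = ln(2)/0.394
Step 3: t₁/₂ = 0.6931/0.394 = 1.759 min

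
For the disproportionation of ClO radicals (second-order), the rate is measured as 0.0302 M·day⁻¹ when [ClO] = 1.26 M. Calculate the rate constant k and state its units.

0.01902 M⁻¹·day⁻¹

Step 1: rate = k[ClO]^2, so k = rate / [ClO]^2.
Step 2: k = 0.0302 / (1.26)^2 = 0.0302 / 1.588.
Step 3: k = 0.01902 M⁻¹·day⁻¹.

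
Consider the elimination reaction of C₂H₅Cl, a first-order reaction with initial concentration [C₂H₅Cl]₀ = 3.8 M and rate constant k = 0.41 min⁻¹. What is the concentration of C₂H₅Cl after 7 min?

0.2155 M

Step 1: For a first-order reaction: [C₂H₅Cl] = [C₂H₅Cl]₀ × e^(-kt)
Step 2: [C₂H₅Cl] = 3.8 × e^(-0.41 × 7)
Step 3: [C₂H₅Cl] = 3.8 × e^(-2.87)
Step 4: [C₂H₅Cl] = 3.8 × 0.0566989 = 0.2155 M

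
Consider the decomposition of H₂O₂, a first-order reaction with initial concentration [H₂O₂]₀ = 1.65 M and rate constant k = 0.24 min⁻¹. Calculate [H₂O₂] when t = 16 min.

0.03546 M

Step 1: For a first-order reaction: [H₂O₂] = [H₂O₂]₀ × e^(-kt)
Step 2: [H₂O₂] = 1.65 × e^(-0.24 × 16)
Step 3: [H₂O₂] = 1.65 × e^(-3.84)
Step 4: [H₂O₂] = 1.65 × 0.0214936 = 0.03546 M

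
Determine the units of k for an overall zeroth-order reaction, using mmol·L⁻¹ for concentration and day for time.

mmol·L⁻¹·day⁻¹

Step 1: For overall order n, rate = k × (concentration)^n.
Step 2: Rate has units mmol·L⁻¹·day⁻¹; concentration term has units (mmol·L⁻¹)^0.
Step 3: k = rate / (concentration)^n, so units of k = (mmol·L⁻¹)^(1-0)·day⁻¹ = mmol·L⁻¹·day⁻¹.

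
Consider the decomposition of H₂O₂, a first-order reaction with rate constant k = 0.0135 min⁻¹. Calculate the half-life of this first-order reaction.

51.34 min

Step 1: For a first-order reaction, t₁/₂ = ln(2)/k
Step 2: t₁/₂ = ln(2)/0.0135
Step 3: t₁/₂ = 0.6931/0.0135 = 51.34 min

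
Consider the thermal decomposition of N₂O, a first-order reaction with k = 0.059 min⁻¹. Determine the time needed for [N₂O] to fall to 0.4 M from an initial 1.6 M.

23.5 min

Step 1: For first-order: t = ln([N₂O]₀/[N₂O])/k
Step 2: t = ln(1.6/0.4)/0.059
Step 3: t = ln(4)/0.059
Step 4: t = 1.386/0.059 = 23.5 min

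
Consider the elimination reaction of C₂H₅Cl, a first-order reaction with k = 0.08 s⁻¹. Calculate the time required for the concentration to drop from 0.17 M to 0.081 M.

9.267 s

Step 1: For first-order: t = ln([C₂H₅Cl]₀/[C₂H₅Cl])/k
Step 2: t = ln(0.17/0.081)/0.08
Step 3: t = ln(2.099)/0.08
Step 4: t = 0.7413/0.08 = 9.267 s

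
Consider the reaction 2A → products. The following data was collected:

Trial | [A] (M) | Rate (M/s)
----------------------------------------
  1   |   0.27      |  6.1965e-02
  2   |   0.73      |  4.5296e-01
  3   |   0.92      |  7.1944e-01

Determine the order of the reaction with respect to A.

second order (2)

Step 1: Compare trials to find order n where rate₂/rate₁ = ([A]₂/[A]₁)^n
Step 2: rate₂/rate₁ = 4.5296e-01/6.1965e-02 = 7.31
Step 3: [A]₂/[A]₁ = 0.73/0.27 = 2.704
Step 4: n = ln(7.31)/ln(2.704) = 2.00 ≈ 2
Step 5: The reaction is second order in A.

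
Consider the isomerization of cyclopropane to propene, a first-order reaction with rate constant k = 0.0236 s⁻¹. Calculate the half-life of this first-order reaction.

29.37 s

Step 1: For a first-order reaction, t₁/₂ = ln(2)/k
Step 2: t₁/₂ = ln(2)/0.0236
Step 3: t₁/₂ = 0.6931/0.0236 = 29.37 s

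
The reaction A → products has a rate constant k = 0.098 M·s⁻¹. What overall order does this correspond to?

zeroth order (0)

Step 1: The units of k for an nth-order reaction are (concentration)^(1-n)·(time)⁻¹.
Step 2: Here k has units M·s⁻¹, so the concentration exponent is 1.
Step 3: 1 - n = 1 ⇒ n = 0. The reaction is zeroth order.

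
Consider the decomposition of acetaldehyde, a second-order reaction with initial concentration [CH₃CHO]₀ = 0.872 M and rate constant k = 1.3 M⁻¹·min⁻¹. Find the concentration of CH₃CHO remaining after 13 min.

0.05541 M

Step 1: For a second-order reaction: 1/[CH₃CHO] = 1/[CH₃CHO]₀ + kt
Step 2: 1/[CH₃CHO] = 1/0.872 + 1.3 × 13
Step 3: 1/[CH₃CHO] = 1.147 + 16.9 = 18.05
Step 4: [CH₃CHO] = 1/18.05 = 0.05541 M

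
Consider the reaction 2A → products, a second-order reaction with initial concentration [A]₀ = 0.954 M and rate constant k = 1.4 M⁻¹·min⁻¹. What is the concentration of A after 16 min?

0.04265 M

Step 1: For a second-order reaction: 1/[A] = 1/[A]₀ + kt
Step 2: 1/[A] = 1/0.954 + 1.4 × 16
Step 3: 1/[A] = 1.048 + 22.4 = 23.45
Step 4: [A] = 1/23.45 = 0.04265 M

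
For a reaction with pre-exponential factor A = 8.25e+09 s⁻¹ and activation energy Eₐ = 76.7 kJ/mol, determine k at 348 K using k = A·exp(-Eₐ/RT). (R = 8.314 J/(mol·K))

2.53e-02 s⁻¹

Step 1: Use the Arrhenius equation: k = A × exp(-Eₐ/RT)
Step 2: Convert Eₐ to J/mol: 76.7 kJ/mol = 76700 J/mol
Step 3: Calculate the exponent: -Eₐ/(RT) = -76700/(8.314 × 348) = -26.50978
Step 4: k = 8.25e+09 × exp(-26.50978)
Step 5: k = 8.25e+09 × 3.06866e-12 = 2.5316e-02 s⁻¹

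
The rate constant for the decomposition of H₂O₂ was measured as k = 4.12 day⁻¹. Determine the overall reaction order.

first order (1)

Step 1: The units of k for an nth-order reaction are (concentration)^(1-n)·(time)⁻¹.
Step 2: Here k has units day⁻¹, so the concentration exponent is 0.
Step 3: 1 - n = 0 ⇒ n = 1. The reaction is first order.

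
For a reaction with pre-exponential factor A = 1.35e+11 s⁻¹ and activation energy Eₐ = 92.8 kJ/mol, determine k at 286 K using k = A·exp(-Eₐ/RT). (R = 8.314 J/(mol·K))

1.52e-06 s⁻¹

Step 1: Use the Arrhenius equation: k = A × exp(-Eₐ/RT)
Step 2: Convert Eₐ to J/mol: 92.8 kJ/mol = 92800 J/mol
Step 3: Calculate the exponent: -Eₐ/(RT) = -92800/(8.314 × 286) = -39.02761
Step 4: k = 1.35e+11 × exp(-39.02761)
Step 5: k = 1.35e+11 × 1.12337e-17 = 1.5165e-06 s⁻¹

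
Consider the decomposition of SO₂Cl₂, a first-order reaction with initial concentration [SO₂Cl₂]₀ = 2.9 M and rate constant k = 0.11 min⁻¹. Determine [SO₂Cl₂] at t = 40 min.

0.0356 M

Step 1: For a first-order reaction: [SO₂Cl₂] = [SO₂Cl₂]₀ × e^(-kt)
Step 2: [SO₂Cl₂] = 2.9 × e^(-0.11 × 40)
Step 3: [SO₂Cl₂] = 2.9 × e^(-4.4)
Step 4: [SO₂Cl₂] = 2.9 × 0.0122773 = 0.0356 M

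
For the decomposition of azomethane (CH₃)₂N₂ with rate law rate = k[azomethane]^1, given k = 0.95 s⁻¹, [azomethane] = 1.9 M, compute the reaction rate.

1.805 M/s

Step 1: Identify the rate law: rate = k[azomethane]^1
Step 2: Substitute values: rate = 0.95 × (1.9)^1
Step 3: Calculate: rate = 0.95 × 1.9 = 1.805 M/s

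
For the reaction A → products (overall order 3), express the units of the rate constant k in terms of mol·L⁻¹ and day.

(mol·L⁻¹)⁻²·day⁻¹

Step 1: For overall order n, rate = k × (concentration)^n.
Step 2: Rate has units mol·L⁻¹·day⁻¹; concentration term has units (mol·L⁻¹)^3.
Step 3: k = rate / (concentration)^n, so units of k = (mol·L⁻¹)^(1-3)·day⁻¹ = (mol·L⁻¹)⁻²·day⁻¹.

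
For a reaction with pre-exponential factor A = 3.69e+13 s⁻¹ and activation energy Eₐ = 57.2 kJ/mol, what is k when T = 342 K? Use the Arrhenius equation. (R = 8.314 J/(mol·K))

6.77e+04 s⁻¹

Step 1: Use the Arrhenius equation: k = A × exp(-Eₐ/RT)
Step 2: Convert Eₐ to J/mol: 57.2 kJ/mol = 57200 J/mol
Step 3: Calculate the exponent: -Eₐ/(RT) = -57200/(8.314 × 342) = -20.11685
Step 4: k = 3.69e+13 × exp(-20.11685)
Step 5: k = 3.69e+13 × 1.83385e-09 = 6.7669e+04 s⁻¹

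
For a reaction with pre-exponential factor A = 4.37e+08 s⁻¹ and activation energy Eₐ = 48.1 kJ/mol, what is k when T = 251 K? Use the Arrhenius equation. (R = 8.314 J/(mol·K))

4.27e-02 s⁻¹

Step 1: Use the Arrhenius equation: k = A × exp(-Eₐ/RT)
Step 2: Convert Eₐ to J/mol: 48.1 kJ/mol = 48100 J/mol
Step 3: Calculate the exponent: -Eₐ/(RT) = -48100/(8.314 × 251) = -23.04949
Step 4: k = 4.37e+08 × exp(-23.04949)
Step 5: k = 4.37e+08 × 9.76638e-11 = 4.2679e-02 s⁻¹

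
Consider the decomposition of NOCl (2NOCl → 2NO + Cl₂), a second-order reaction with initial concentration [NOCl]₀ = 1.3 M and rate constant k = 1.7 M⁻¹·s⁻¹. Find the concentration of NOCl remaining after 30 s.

0.01932 M

Step 1: For a second-order reaction: 1/[NOCl] = 1/[NOCl]₀ + kt
Step 2: 1/[NOCl] = 1/1.3 + 1.7 × 30
Step 3: 1/[NOCl] = 0.7692 + 51 = 51.77
Step 4: [NOCl] = 1/51.77 = 0.01932 M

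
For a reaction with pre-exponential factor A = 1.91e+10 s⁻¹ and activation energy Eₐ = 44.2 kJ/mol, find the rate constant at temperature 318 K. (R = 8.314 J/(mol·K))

1.05e+03 s⁻¹

Step 1: Use the Arrhenius equation: k = A × exp(-Eₐ/RT)
Step 2: Convert Eₐ to J/mol: 44.2 kJ/mol = 44200 J/mol
Step 3: Calculate the exponent: -Eₐ/(RT) = -44200/(8.314 × 318) = -16.71803
Step 4: k = 1.91e+10 × exp(-16.71803)
Step 5: k = 1.91e+10 × 5.48848e-08 = 1.0483e+03 s⁻¹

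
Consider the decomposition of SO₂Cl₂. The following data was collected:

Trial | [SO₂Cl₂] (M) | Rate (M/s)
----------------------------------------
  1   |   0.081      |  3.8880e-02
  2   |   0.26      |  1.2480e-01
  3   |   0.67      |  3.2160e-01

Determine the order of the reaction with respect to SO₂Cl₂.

first order (1)

Step 1: Compare trials to find order n where rate₂/rate₁ = ([SO₂Cl₂]₂/[SO₂Cl₂]₁)^n
Step 2: rate₂/rate₁ = 1.2480e-01/3.8880e-02 = 3.21
Step 3: [SO₂Cl₂]₂/[SO₂Cl₂]₁ = 0.26/0.081 = 3.21
Step 4: n = ln(3.21)/ln(3.21) = 1.00 ≈ 1
Step 5: The reaction is first order in SO₂Cl₂.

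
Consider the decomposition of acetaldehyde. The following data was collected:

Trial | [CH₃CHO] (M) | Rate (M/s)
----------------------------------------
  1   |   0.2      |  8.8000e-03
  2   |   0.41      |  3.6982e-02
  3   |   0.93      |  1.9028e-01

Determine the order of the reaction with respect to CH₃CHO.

second order (2)

Step 1: Compare trials to find order n where rate₂/rate₁ = ([CH₃CHO]₂/[CH₃CHO]₁)^n
Step 2: rate₂/rate₁ = 3.6982e-02/8.8000e-03 = 4.202
Step 3: [CH₃CHO]₂/[CH₃CHO]₁ = 0.41/0.2 = 2.05
Step 4: n = ln(4.202)/ln(2.05) = 2.00 ≈ 2
Step 5: The reaction is second order in CH₃CHO.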